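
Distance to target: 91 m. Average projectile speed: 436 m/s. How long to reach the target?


t = d/v = 91/436 = 0.2087 s

0.2087 s


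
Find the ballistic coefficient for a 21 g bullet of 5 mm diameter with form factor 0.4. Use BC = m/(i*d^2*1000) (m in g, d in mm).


BC = m/(i*d^2*1000) = 21/(0.4 * 5^2 * 1000) = 0.0021

0.0021


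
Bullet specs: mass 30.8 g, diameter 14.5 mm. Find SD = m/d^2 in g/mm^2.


SD = m/d^2 = 30.8/14.5^2 = 0.1465 g/mm^2

0.1465 g/mm^2


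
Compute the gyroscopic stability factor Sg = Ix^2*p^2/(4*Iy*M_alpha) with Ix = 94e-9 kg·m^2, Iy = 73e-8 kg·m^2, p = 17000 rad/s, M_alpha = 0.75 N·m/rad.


Sg = Ix^2 * p^2 / (4 * Iy * M_alpha) = (94e-9)^2 * 17000^2 / (4 * 73e-8 * 0.75) = 1.166

1.166


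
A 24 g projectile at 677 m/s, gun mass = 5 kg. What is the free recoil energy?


v_r = m_p*v_p/m_gun = 0.024*677/5 = 3.2496 m/s, E_r = 0.5*m_gun*v_r^2 = 0.5*5*3.2496^2 = 26.4 J

26.4 J


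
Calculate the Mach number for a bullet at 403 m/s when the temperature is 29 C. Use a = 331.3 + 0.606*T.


a = 331.3 + 0.606*(29) = 348.874 m/s
M = v/a = 403/348.874 = 1.155

1.155


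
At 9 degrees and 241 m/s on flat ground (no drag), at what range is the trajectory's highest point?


R = v0^2*sin(2*theta)/g = 241^2*sin(2*9°)/9.81 = 1829.56 m
apex_dist = R/2 = 1829.56/2 = 914.8 m

914.8 m


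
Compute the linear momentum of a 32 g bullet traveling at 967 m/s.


p = m*v = 0.032*967 = 30.94 kg·m/s

30.94 kg·m/s


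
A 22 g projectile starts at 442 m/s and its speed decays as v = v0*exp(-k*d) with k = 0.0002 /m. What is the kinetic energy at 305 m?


v = v0*exp(-k*d) = 442*exp(-0.0002*305) = 415.844 m/s
E = 0.5*m*v^2 = 0.5*0.022*415.844^2 = 1902 J

1902 J


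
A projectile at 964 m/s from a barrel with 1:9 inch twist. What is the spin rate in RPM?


twist_m = 9*0.0254 = 0.2286 m
spin = v/twist = 964/0.2286 = 4216.973 rev/s
RPM = spin*60 = 4216.973*60 ≈ 253018 RPM

253018 RPM


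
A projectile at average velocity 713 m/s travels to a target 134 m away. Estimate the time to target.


t = d/v = 134/713 = 0.1879 s

0.1879 s


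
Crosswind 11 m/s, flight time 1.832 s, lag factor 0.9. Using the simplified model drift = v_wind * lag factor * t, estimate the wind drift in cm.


drift = v_wind * lag * t = 11 * 0.9 * 1.832 = 18.1368 m ≈ 1814 cm

1814 cm


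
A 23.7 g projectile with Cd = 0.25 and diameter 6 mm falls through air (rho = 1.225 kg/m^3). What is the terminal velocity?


A = pi*(d/2)^2 = pi*(6/2000)^2 = 2.82743e-05 m^2
vt = sqrt(2mg/(Cd*rho*A)) = sqrt(2*0.0237*9.81/(0.25 * 1.225 * 2.82743e-05)) = 231.7 m/s

231.7 m/s


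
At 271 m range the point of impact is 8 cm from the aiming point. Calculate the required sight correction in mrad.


1 mrad subtends 1 cm per 10 m of range, so adj = error_cm / (dist_m / 10) = 8 / (271/10) = 0.2952 mrad

0.2952 mrad


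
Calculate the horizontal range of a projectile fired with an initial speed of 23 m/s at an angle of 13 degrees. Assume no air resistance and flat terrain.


R = v0^2 * sin(2*theta) / g = 23^2 * sin(2*13°) / 9.81 = 23.64 m

23.64 m


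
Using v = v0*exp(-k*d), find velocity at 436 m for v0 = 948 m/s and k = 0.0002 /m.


v = v0*exp(-k*d) = 948*exp(-0.0002*436) = 868.8 m/s

868.8 m/s


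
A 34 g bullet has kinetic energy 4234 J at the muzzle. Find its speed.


v = sqrt(2*E/m) = sqrt(2*4234/0.034) = 499.1 m/s

499.1 m/s


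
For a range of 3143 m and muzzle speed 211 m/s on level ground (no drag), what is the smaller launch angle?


sin(2*theta) = R*g/v0^2 = 3143*9.81/211^2 = 0.692546, theta = arcsin(0.692546)/2 = 21.92°

21.92 degrees


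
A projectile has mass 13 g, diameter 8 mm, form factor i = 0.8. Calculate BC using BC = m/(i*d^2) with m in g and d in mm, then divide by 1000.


BC = m/(i*d^2*1000) = 13/(0.8 * 8^2 * 1000) = 0.0002539

0.0002539


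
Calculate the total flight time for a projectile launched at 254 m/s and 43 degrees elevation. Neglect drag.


T = 2*v0*sin(theta)/g = 2*254*sin(43°)/9.81 = 35.32 s

35.32 s


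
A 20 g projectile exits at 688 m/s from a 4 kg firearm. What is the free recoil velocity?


v_recoil = m_p * v_p / m_gun = 0.02 * 688 / 4 = 3.44 m/s

3.44 m/s


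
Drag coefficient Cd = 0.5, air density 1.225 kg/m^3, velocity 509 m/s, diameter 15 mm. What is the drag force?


A = pi*(d/2)^2 = pi*(15/2000)^2 = 1.76715e-04 m^2
Fd = 0.5*Cd*rho*A*v^2 = 0.5*0.5*1.225*1.76715e-04*509^2 = 14.02 N

14.02 N


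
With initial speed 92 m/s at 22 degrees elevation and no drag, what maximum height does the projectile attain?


H = (v0*sin(theta))^2 / (2g) = (92*sin(22°))^2 / (2*9.81) = 60.54 m

60.54 m


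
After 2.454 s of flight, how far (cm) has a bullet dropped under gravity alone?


drop = 0.5*g*t^2 = 0.5*9.81*2.454^2 = 29.5385 m ≈ 2954 cm

2954 cm


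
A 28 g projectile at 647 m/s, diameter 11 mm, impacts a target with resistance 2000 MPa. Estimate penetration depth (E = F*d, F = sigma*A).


A = pi*(d/2)^2 = pi*(11/2)^2 = 95.0332 mm^2
E = 0.5*m*v^2 = 0.5*0.028*647^2 = 5860.53 J
depth = E/(sigma*A) = 5860.53 J / (2000 MPa * 95.0332 mm^2) = 5860.53/(2000 * 95.0332) m = 0.0308341 m ≈ 30.83 mm

30.83 mm


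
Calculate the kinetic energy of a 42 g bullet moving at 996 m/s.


E = 0.5*m*v^2 = 0.5*0.042*996^2 = 20832 J

20832 J


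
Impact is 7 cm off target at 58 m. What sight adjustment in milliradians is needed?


1 mrad subtends 1 cm per 10 m of range, so adj = error_cm / (dist_m / 10) = 7 / (58/10) = 1.207 mrad

1.207 mrad


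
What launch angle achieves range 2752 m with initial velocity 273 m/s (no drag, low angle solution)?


sin(2*theta) = R*g/v0^2 = 2752*9.81/273^2 = 0.362236, theta = arcsin(0.362236)/2 = 10.62°

10.62 degrees


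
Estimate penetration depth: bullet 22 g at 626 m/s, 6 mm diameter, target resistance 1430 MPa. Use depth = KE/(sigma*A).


A = pi*(d/2)^2 = pi*(6/2)^2 = 28.2743 mm^2
E = 0.5*m*v^2 = 0.5*0.022*626^2 = 4310.64 J
depth = E/(sigma*A) = 4310.64 J / (1430 MPa * 28.2743 mm^2) = 4310.64/(1430 * 28.2743) m = 0.106614 m ≈ 106.6 mm

106.6 mm


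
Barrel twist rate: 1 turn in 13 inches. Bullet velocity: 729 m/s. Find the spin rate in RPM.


twist_m = 13*0.0254 = 0.3302 m
spin = v/twist = 729/0.3302 = 2207.753 rev/s
RPM = spin*60 = 2207.753*60 ≈ 132465 RPM

132465 RPM


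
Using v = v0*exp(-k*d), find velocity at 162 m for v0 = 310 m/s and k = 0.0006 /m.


v = v0*exp(-k*d) = 310*exp(-0.0006*162) = 281.3 m/s

281.3 m/s


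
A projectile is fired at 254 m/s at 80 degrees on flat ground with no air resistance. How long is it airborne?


T = 2*v0*sin(theta)/g = 2*254*sin(80°)/9.81 = 51 s

51 s


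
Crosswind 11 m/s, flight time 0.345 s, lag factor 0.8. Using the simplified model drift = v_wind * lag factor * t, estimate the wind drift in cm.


drift = v_wind * lag * t = 11 * 0.8 * 0.345 = 3.036 m ≈ 303.6 cm

303.6 cm


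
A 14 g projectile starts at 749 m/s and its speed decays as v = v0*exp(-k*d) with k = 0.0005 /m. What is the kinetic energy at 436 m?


v = v0*exp(-k*d) = 749*exp(-0.0005*436) = 602.29 m/s
E = 0.5*m*v^2 = 0.5*0.014*602.29^2 = 2539 J

2539 J


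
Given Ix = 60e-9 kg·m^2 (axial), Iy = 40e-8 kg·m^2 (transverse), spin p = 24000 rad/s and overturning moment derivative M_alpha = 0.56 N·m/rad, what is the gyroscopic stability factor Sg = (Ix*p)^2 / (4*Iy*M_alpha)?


Sg = Ix^2 * p^2 / (4 * Iy * M_alpha) = (60e-9)^2 * 24000^2 / (4 * 40e-8 * 0.56) = 2.314

2.314


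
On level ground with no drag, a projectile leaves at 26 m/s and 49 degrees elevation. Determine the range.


R = v0^2 * sin(2*theta) / g = 26^2 * sin(2*49°) / 9.81 = 68.24 m

68.24 m


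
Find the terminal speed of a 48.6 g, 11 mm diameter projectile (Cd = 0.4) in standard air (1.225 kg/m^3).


A = pi*(d/2)^2 = pi*(11/2000)^2 = 9.50332e-05 m^2
vt = sqrt(2mg/(Cd*rho*A)) = sqrt(2*0.0486*9.81/(0.4 * 1.225 * 9.50332e-05)) = 143.1 m/s

143.1 m/s


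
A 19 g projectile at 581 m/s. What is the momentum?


p = m*v = 0.019*581 = 11.04 kg·m/s

11.04 kg·m/s


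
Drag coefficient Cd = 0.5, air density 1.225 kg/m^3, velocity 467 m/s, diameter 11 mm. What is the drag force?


A = pi*(d/2)^2 = pi*(11/2000)^2 = 9.50332e-05 m^2
Fd = 0.5*Cd*rho*A*v^2 = 0.5*0.5*1.225*9.50332e-05*467^2 = 6.347 N

6.347 N


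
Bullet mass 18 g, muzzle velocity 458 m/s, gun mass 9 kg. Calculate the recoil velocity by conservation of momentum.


v_recoil = m_p * v_p / m_gun = 0.018 * 458 / 9 = 0.916 m/s

0.916 m/s


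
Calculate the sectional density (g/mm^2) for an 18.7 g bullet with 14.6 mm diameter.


SD = m/d^2 = 18.7/14.6^2 = 0.08773 g/mm^2

0.08773 g/mm^2


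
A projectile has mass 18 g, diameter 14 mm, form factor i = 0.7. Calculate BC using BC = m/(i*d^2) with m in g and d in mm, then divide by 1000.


BC = m/(i*d^2*1000) = 18/(0.7 * 14^2 * 1000) = 0.0001312

0.0001312


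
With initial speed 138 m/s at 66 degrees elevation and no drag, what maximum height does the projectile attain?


H = (v0*sin(theta))^2 / (2g) = (138*sin(66°))^2 / (2*9.81) = 810.1 m

810.1 m


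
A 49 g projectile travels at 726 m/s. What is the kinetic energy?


E = 0.5*m*v^2 = 0.5*0.049*726^2 = 12913 J

12913 J


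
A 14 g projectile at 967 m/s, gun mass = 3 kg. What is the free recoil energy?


v_r = m_p*v_p/m_gun = 0.014*967/3 = 4.51267 m/s, E_r = 0.5*m_gun*v_r^2 = 0.5*3*4.51267^2 = 30.55 J

30.55 J


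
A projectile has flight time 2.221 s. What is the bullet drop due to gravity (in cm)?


drop = 0.5*g*t^2 = 0.5*9.81*2.221^2 = 24.1956 m ≈ 2420 cm

2420 cm


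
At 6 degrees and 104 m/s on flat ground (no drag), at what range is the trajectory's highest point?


R = v0^2*sin(2*theta)/g = 104^2*sin(2*6°)/9.81 = 229.233 m
apex_dist = R/2 = 229.233/2 = 114.6 m

114.6 m


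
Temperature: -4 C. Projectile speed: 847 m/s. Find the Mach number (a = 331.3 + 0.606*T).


a = 331.3 + 0.606*(-4) = 328.876 m/s
M = v/a = 847/328.876 = 2.575

2.575


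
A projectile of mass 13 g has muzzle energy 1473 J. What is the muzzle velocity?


v = sqrt(2*E/m) = sqrt(2*1473/0.013) = 476 m/s

476 m/s


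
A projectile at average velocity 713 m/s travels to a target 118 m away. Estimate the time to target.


t = d/v = 118/713 = 0.1655 s

0.1655 s


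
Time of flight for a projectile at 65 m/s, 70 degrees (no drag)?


T = 2*v0*sin(theta)/g = 2*65*sin(70°)/9.81 = 12.45 s

12.45 s


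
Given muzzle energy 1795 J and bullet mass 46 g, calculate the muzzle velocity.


v = sqrt(2*E/m) = sqrt(2*1795/0.046) = 279.4 m/s

279.4 m/s


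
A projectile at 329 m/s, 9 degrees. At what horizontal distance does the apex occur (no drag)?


R = v0^2*sin(2*theta)/g = 329^2*sin(2*9°)/9.81 = 3409.61 m
apex_dist = R/2 = 3409.61/2 = 1705 m

1705 m


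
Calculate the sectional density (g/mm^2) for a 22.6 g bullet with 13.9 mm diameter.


SD = m/d^2 = 22.6/13.9^2 = 0.117 g/mm^2

0.117 g/mm^2


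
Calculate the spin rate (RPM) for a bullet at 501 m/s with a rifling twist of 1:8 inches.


twist_m = 8*0.0254 = 0.2032 m
spin = v/twist = 501/0.2032 = 2465.551 rev/s
RPM = spin*60 = 2465.551*60 ≈ 147933 RPM

147933 RPM


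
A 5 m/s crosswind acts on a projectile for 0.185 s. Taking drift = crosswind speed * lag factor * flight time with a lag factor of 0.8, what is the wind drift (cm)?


drift = v_wind * lag * t = 5 * 0.8 * 0.185 = 0.74 m ≈ 74 cm

74 cm


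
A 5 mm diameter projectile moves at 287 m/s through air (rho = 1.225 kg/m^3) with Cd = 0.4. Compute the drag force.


A = pi*(d/2)^2 = pi*(5/2000)^2 = 1.96350e-05 m^2
Fd = 0.5*Cd*rho*A*v^2 = 0.5*0.4*1.225*1.96350e-05*287^2 = 0.3962 N

0.3962 N


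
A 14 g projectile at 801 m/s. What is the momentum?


p = m*v = 0.014*801 = 11.21 kg·m/s

11.21 kg·m/s


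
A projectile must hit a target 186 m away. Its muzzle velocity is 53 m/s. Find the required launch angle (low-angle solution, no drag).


sin(2*theta) = R*g/v0^2 = 186*9.81/53^2 = 0.649576, theta = arcsin(0.649576)/2 = 20.25°

20.25 degrees


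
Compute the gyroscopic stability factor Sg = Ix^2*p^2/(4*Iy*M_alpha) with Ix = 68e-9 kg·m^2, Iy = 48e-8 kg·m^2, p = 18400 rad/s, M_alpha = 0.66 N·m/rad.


Sg = Ix^2 * p^2 / (4 * Iy * M_alpha) = (68e-9)^2 * 18400^2 / (4 * 48e-8 * 0.66) = 1.235

1.235


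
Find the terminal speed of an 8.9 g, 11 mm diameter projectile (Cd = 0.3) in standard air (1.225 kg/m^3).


A = pi*(d/2)^2 = pi*(11/2000)^2 = 9.50332e-05 m^2
vt = sqrt(2mg/(Cd*rho*A)) = sqrt(2*0.0089*9.81/(0.3 * 1.225 * 9.50332e-05)) = 70.71 m/s

70.71 m/s


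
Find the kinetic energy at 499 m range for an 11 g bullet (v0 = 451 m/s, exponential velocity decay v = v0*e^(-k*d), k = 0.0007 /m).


v = v0*exp(-k*d) = 451*exp(-0.0007*499) = 318.037 m/s
E = 0.5*m*v^2 = 0.5*0.011*318.037^2 = 556.3 J

556.3 J


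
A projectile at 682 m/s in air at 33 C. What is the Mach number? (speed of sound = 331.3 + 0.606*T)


a = 331.3 + 0.606*(33) = 351.298 m/s
M = v/a = 682/351.298 = 1.941

1.941


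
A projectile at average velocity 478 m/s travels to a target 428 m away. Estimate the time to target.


t = d/v = 428/478 = 0.8954 s

0.8954 s


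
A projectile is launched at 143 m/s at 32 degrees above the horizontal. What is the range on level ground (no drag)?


R = v0^2 * sin(2*theta) / g = 143^2 * sin(2*32°) / 9.81 = 1874 m

1874 m


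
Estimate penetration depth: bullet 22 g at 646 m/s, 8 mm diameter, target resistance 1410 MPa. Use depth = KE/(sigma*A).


A = pi*(d/2)^2 = pi*(8/2)^2 = 50.2655 mm^2
E = 0.5*m*v^2 = 0.5*0.022*646^2 = 4590.48 J
depth = E/(sigma*A) = 4590.48 J / (1410 MPa * 50.2655 mm^2) = 4590.48/(1410 * 50.2655) m = 0.0647692 m ≈ 64.77 mm

64.77 mm


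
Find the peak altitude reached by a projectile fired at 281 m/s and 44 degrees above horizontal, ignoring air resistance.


H = (v0*sin(theta))^2 / (2g) = (281*sin(44°))^2 / (2*9.81) = 1942 m

1942 m


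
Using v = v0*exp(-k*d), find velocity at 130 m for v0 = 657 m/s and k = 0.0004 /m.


v = v0*exp(-k*d) = 657*exp(-0.0004*130) = 623.7 m/s

623.7 m/s


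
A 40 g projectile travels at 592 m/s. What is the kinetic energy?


E = 0.5*m*v^2 = 0.5*0.04*592^2 = 7009 J

7009 J


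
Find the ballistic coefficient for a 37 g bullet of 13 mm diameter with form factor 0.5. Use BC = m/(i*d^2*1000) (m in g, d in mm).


BC = m/(i*d^2*1000) = 37/(0.5 * 13^2 * 1000) = 0.0004379

0.0004379


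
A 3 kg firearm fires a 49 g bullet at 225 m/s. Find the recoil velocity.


v_recoil = m_p * v_p / m_gun = 0.049 * 225 / 3 = 3.675 m/s

3.675 m/s


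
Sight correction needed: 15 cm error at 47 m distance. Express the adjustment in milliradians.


1 mrad subtends 1 cm per 10 m of range, so adj = error_cm / (dist_m / 10) = 15 / (47/10) = 3.191 mrad

3.191 mrad


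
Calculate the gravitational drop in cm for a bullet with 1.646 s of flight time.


drop = 0.5*g*t^2 = 0.5*9.81*1.646^2 = 13.2892 m ≈ 1329 cm

1329 cm


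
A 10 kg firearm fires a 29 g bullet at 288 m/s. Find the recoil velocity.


v_recoil = m_p * v_p / m_gun = 0.029 * 288 / 10 = 0.8352 m/s

0.8352 m/s


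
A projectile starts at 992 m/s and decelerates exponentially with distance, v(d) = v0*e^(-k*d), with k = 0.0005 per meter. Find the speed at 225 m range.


v = v0*exp(-k*d) = 992*exp(-0.0005*225) = 886.4 m/s

886.4 m/s


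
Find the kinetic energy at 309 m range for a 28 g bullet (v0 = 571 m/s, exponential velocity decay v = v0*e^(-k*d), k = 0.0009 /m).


v = v0*exp(-k*d) = 571*exp(-0.0009*309) = 432.373 m/s
E = 0.5*m*v^2 = 0.5*0.028*432.373^2 = 2617 J

2617 J


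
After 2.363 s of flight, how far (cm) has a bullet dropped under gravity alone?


drop = 0.5*g*t^2 = 0.5*9.81*2.363^2 = 27.3884 m ≈ 2739 cm

2739 cm


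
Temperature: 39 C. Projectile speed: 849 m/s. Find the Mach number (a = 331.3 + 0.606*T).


a = 331.3 + 0.606*(39) = 354.934 m/s
M = v/a = 849/354.934 = 2.392

2.392


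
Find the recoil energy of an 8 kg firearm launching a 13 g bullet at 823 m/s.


v_r = m_p*v_p/m_gun = 0.013*823/8 = 1.33737 m/s, E_r = 0.5*m_gun*v_r^2 = 0.5*8*1.33737^2 = 7.154 J

7.154 J


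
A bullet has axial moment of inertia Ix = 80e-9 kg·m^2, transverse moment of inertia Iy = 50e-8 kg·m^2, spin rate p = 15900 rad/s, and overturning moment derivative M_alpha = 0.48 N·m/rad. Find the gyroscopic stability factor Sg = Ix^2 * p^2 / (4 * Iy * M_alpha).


Sg = Ix^2 * p^2 / (4 * Iy * M_alpha) = (80e-9)^2 * 15900^2 / (4 * 50e-8 * 0.48) = 1.685

1.685


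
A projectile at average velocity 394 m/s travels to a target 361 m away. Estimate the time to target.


t = d/v = 361/394 = 0.9162 s

0.9162 s


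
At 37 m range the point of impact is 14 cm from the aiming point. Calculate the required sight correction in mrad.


1 mrad subtends 1 cm per 10 m of range, so adj = error_cm / (dist_m / 10) = 14 / (37/10) = 3.784 mrad

3.784 mrad


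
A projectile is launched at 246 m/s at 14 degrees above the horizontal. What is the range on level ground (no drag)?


R = v0^2 * sin(2*theta) / g = 246^2 * sin(2*14°) / 9.81 = 2896 m

2896 m


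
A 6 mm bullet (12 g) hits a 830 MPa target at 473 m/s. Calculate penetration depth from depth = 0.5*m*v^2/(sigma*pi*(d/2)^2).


A = pi*(d/2)^2 = pi*(6/2)^2 = 28.2743 mm^2
E = 0.5*m*v^2 = 0.5*0.012*473^2 = 1342.37 J
depth = E/(sigma*A) = 1342.37 J / (830 MPa * 28.2743 mm^2) = 1342.37/(830 * 28.2743) m = 0.0572009 m ≈ 57.2 mm

57.2 mm


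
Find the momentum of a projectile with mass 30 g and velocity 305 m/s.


p = m*v = 0.03*305 = 9.15 kg·m/s

9.15 kg·m/s


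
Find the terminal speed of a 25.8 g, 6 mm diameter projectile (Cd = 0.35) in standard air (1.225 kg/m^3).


A = pi*(d/2)^2 = pi*(6/2000)^2 = 2.82743e-05 m^2
vt = sqrt(2mg/(Cd*rho*A)) = sqrt(2*0.0258*9.81/(0.35 * 1.225 * 2.82743e-05)) = 204.3 m/s

204.3 m/s


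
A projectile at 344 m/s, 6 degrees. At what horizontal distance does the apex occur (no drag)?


R = v0^2*sin(2*theta)/g = 344^2*sin(2*6°)/9.81 = 2508 m
apex_dist = R/2 = 2508/2 = 1254 m

1254 m


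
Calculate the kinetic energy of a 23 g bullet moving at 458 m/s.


E = 0.5*m*v^2 = 0.5*0.023*458^2 = 2412 J

2412 J


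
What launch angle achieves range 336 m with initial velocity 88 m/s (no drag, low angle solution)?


sin(2*theta) = R*g/v0^2 = 336*9.81/88^2 = 0.42564, theta = arcsin(0.42564)/2 = 12.6°

12.6 degrees


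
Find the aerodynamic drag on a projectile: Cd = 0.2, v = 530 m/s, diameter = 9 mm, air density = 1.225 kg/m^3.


A = pi*(d/2)^2 = pi*(9/2000)^2 = 6.36173e-05 m^2
Fd = 0.5*Cd*rho*A*v^2 = 0.5*0.2*1.225*6.36173e-05*530^2 = 2.189 N

2.189 N


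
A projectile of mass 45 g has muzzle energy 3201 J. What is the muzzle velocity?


v = sqrt(2*E/m) = sqrt(2*3201/0.045) = 377.2 m/s

377.2 m/s


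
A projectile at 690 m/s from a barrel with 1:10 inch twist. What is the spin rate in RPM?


twist_m = 10*0.0254 = 0.254 m
spin = v/twist = 690/0.254 = 2716.535 rev/s
RPM = spin*60 = 2716.535*60 ≈ 162992 RPM

162992 RPM


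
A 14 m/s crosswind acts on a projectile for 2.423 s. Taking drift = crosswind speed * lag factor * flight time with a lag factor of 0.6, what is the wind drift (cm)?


drift = v_wind * lag * t = 14 * 0.6 * 2.423 = 20.3532 m ≈ 2035 cm

2035 cm


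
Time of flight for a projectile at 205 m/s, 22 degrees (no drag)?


T = 2*v0*sin(theta)/g = 2*205*sin(22°)/9.81 = 15.66 s

15.66 s


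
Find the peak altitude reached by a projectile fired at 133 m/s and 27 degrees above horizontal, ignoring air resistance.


H = (v0*sin(theta))^2 / (2g) = (133*sin(27°))^2 / (2*9.81) = 185.8 m

185.8 m


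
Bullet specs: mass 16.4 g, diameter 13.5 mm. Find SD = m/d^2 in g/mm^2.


SD = m/d^2 = 16.4/13.5^2 = 0.08999 g/mm^2

0.08999 g/mm^2


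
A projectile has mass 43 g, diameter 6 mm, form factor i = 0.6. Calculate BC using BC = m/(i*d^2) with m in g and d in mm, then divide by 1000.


BC = m/(i*d^2*1000) = 43/(0.6 * 6^2 * 1000) = 0.001991

0.001991


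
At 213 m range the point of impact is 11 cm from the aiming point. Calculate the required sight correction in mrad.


1 mrad subtends 1 cm per 10 m of range, so adj = error_cm / (dist_m / 10) = 11 / (213/10) = 0.5164 mrad

0.5164 mrad


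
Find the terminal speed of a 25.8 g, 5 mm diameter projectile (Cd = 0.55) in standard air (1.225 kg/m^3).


A = pi*(d/2)^2 = pi*(5/2000)^2 = 1.96350e-05 m^2
vt = sqrt(2mg/(Cd*rho*A)) = sqrt(2*0.0258*9.81/(0.55 * 1.225 * 1.96350e-05)) = 195.6 m/s

195.6 m/s


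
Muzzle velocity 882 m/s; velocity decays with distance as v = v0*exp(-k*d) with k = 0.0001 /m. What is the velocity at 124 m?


v = v0*exp(-k*d) = 882*exp(-0.0001*124) = 871.1 m/s

871.1 m/s


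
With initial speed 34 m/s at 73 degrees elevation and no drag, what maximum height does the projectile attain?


H = (v0*sin(theta))^2 / (2g) = (34*sin(73°))^2 / (2*9.81) = 53.88 m

53.88 m


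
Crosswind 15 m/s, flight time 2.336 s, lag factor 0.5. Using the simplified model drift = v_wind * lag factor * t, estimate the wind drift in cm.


drift = v_wind * lag * t = 15 * 0.5 * 2.336 = 17.52 m ≈ 1752 cm

1752 cm


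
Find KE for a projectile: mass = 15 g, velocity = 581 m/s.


E = 0.5*m*v^2 = 0.5*0.015*581^2 = 2532 J

2532 J


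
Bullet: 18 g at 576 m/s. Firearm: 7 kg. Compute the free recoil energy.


v_r = m_p*v_p/m_gun = 0.018*576/7 = 1.48114 m/s, E_r = 0.5*m_gun*v_r^2 = 0.5*7*1.48114^2 = 7.678 J

7.678 J


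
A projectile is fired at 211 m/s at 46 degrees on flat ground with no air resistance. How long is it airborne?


T = 2*v0*sin(theta)/g = 2*211*sin(46°)/9.81 = 30.94 s

30.94 s


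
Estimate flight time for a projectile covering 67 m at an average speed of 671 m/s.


t = d/v = 67/671 = 0.09985 s

0.09985 s


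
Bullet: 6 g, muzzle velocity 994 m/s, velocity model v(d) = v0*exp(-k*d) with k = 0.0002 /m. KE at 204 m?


v = v0*exp(-k*d) = 994*exp(-0.0002*204) = 954.261 m/s
E = 0.5*m*v^2 = 0.5*0.006*954.261^2 = 2732 J

2732 J


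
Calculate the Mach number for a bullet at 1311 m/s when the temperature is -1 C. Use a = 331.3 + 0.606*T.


a = 331.3 + 0.606*(-1) = 330.694 m/s
M = v/a = 1311/330.694 = 3.964

3.964


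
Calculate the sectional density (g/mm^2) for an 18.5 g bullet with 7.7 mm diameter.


SD = m/d^2 = 18.5/7.7^2 = 0.312 g/mm^2

0.312 g/mm^2


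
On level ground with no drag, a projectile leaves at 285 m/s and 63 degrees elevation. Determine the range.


R = v0^2 * sin(2*theta) / g = 285^2 * sin(2*63°) / 9.81 = 6699 m

6699 m


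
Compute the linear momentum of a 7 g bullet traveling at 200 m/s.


p = m*v = 0.007*200 = 1.4 kg·m/s

1.4 kg·m/s


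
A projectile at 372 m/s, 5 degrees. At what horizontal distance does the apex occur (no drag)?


R = v0^2*sin(2*theta)/g = 372^2*sin(2*5°)/9.81 = 2449.55 m
apex_dist = R/2 = 2449.55/2 = 1225 m

1225 m


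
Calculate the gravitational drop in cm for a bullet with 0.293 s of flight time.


drop = 0.5*g*t^2 = 0.5*9.81*0.293^2 = 0.421089 m ≈ 42.11 cm

42.11 cm


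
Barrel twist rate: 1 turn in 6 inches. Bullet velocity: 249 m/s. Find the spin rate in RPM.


twist_m = 6*0.0254 = 0.1524 m
spin = v/twist = 249/0.1524 = 1633.858 rev/s
RPM = spin*60 = 1633.858*60 ≈ 98031 RPM

98031 RPM


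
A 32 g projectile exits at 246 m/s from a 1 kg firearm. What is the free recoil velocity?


v_recoil = m_p * v_p / m_gun = 0.032 * 246 / 1 = 7.872 m/s

7.872 m/s


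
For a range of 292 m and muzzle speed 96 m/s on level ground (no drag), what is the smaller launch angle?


sin(2*theta) = R*g/v0^2 = 292*9.81/96^2 = 0.31082, theta = arcsin(0.31082)/2 = 9.054°

9.054 degrees


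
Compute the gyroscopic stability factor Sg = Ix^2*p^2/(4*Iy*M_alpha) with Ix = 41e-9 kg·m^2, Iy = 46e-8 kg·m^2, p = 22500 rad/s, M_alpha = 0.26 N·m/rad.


Sg = Ix^2 * p^2 / (4 * Iy * M_alpha) = (41e-9)^2 * 22500^2 / (4 * 46e-8 * 0.26) = 1.779

1.779


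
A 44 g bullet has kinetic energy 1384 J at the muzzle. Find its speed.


v = sqrt(2*E/m) = sqrt(2*1384/0.044) = 250.8 m/s

250.8 m/s


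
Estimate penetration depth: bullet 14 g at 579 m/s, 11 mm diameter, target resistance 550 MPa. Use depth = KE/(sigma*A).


A = pi*(d/2)^2 = pi*(11/2)^2 = 95.0332 mm^2
E = 0.5*m*v^2 = 0.5*0.014*579^2 = 2346.69 J
depth = E/(sigma*A) = 2346.69 J / (550 MPa * 95.0332 mm^2) = 2346.69/(550 * 95.0332) m = 0.044897 m ≈ 44.9 mm

44.9 mm


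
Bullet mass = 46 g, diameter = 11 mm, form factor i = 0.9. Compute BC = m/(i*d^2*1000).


BC = m/(i*d^2*1000) = 46/(0.9 * 11^2 * 1000) = 0.0004224

0.0004224


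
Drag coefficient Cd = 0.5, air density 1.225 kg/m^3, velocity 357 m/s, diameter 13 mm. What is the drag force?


A = pi*(d/2)^2 = pi*(13/2000)^2 = 1.32732e-04 m^2
Fd = 0.5*Cd*rho*A*v^2 = 0.5*0.5*1.225*1.32732e-04*357^2 = 5.181 N

5.181 N


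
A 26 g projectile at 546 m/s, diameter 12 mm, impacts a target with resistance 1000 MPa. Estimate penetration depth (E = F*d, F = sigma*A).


A = pi*(d/2)^2 = pi*(12/2)^2 = 113.097 mm^2
E = 0.5*m*v^2 = 0.5*0.026*546^2 = 3875.51 J
depth = E/(sigma*A) = 3875.51 J / (1000 MPa * 113.097 mm^2) = 3875.51/(1000 * 113.097) m = 0.034267 m ≈ 34.27 mm

34.27 mm


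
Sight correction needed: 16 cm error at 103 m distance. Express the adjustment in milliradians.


1 mrad subtends 1 cm per 10 m of range, so adj = error_cm / (dist_m / 10) = 16 / (103/10) = 1.553 mrad

1.553 mrad


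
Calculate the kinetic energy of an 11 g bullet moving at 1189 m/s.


E = 0.5*m*v^2 = 0.5*0.011*1189^2 = 7775 J

7775 J


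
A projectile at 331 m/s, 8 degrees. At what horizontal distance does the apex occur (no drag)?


R = v0^2*sin(2*theta)/g = 331^2*sin(2*8°)/9.81 = 3078.4 m
apex_dist = R/2 = 3078.4/2 = 1539 m

1539 m


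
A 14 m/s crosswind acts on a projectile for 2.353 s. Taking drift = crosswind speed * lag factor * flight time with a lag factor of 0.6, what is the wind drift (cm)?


drift = v_wind * lag * t = 14 * 0.6 * 2.353 = 19.7652 m ≈ 1977 cm

1977 cm


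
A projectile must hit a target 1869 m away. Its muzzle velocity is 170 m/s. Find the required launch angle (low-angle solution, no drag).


sin(2*theta) = R*g/v0^2 = 1869*9.81/170^2 = 0.634425, theta = arcsin(0.634425)/2 = 19.69°

19.69 degrees


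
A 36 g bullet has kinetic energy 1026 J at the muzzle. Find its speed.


v = sqrt(2*E/m) = sqrt(2*1026/0.036) = 238.7 m/s

238.7 m/s


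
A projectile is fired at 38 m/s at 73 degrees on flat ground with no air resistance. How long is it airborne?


T = 2*v0*sin(theta)/g = 2*38*sin(73°)/9.81 = 7.409 s

7.409 s


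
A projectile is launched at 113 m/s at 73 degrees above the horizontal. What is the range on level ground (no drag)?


R = v0^2 * sin(2*theta) / g = 113^2 * sin(2*73°) / 9.81 = 727.9 m

727.9 m


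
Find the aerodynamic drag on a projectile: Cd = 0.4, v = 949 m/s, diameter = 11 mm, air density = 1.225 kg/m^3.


A = pi*(d/2)^2 = pi*(11/2000)^2 = 9.50332e-05 m^2
Fd = 0.5*Cd*rho*A*v^2 = 0.5*0.4*1.225*9.50332e-05*949^2 = 20.97 N

20.97 N


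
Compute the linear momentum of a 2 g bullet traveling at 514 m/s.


p = m*v = 0.002*514 = 1.028 kg·m/s

1.028 kg·m/s


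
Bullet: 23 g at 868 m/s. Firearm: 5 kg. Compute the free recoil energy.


v_r = m_p*v_p/m_gun = 0.023*868/5 = 3.9928 m/s, E_r = 0.5*m_gun*v_r^2 = 0.5*5*3.9928^2 = 39.86 J

39.86 J


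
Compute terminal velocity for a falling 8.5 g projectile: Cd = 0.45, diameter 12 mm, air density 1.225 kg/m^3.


A = pi*(d/2)^2 = pi*(12/2000)^2 = 1.13097e-04 m^2
vt = sqrt(2mg/(Cd*rho*A)) = sqrt(2*0.0085*9.81/(0.45 * 1.225 * 1.13097e-04)) = 51.72 m/s

51.72 m/s


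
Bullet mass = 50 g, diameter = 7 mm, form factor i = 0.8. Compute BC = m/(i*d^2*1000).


BC = m/(i*d^2*1000) = 50/(0.8 * 7^2 * 1000) = 0.001276

0.001276


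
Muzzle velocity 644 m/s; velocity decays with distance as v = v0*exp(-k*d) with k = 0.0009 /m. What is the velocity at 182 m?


v = v0*exp(-k*d) = 644*exp(-0.0009*182) = 546.7 m/s

546.7 m/s


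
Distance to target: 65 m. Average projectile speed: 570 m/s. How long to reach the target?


t = d/v = 65/570 = 0.114 s

0.114 s


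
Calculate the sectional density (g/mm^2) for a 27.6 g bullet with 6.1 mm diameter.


SD = m/d^2 = 27.6/6.1^2 = 0.7417 g/mm^2

0.7417 g/mm^2


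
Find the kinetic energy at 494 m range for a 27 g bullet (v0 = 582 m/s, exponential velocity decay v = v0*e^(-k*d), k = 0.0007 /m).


v = v0*exp(-k*d) = 582*exp(-0.0007*494) = 411.855 m/s
E = 0.5*m*v^2 = 0.5*0.027*411.855^2 = 2290 J

2290 J


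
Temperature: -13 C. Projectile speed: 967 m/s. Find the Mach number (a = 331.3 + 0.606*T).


a = 331.3 + 0.606*(-13) = 323.422 m/s
M = v/a = 967/323.422 = 2.99

2.99


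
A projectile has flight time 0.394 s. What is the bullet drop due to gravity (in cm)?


drop = 0.5*g*t^2 = 0.5*9.81*0.394^2 = 0.761433 m ≈ 76.14 cm

76.14 cm


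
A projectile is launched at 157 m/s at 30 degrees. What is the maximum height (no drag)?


H = (v0*sin(theta))^2 / (2g) = (157*sin(30°))^2 / (2*9.81) = 314.1 m

314.1 m


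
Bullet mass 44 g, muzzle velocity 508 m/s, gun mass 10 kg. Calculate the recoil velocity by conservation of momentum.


v_recoil = m_p * v_p / m_gun = 0.044 * 508 / 10 = 2.235 m/s

2.235 m/s


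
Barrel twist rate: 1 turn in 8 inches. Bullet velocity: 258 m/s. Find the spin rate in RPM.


twist_m = 8*0.0254 = 0.2032 m
spin = v/twist = 258/0.2032 = 1269.685 rev/s
RPM = spin*60 = 1269.685*60 ≈ 76181 RPM

76181 RPM


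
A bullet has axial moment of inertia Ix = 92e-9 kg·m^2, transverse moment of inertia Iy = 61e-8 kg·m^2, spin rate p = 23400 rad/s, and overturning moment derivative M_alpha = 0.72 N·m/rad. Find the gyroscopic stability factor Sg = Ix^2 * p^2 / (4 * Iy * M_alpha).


Sg = Ix^2 * p^2 / (4 * Iy * M_alpha) = (92e-9)^2 * 23400^2 / (4 * 61e-8 * 0.72) = 2.638

2.638


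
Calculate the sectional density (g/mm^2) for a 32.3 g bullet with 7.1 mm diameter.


SD = m/d^2 = 32.3/7.1^2 = 0.6407 g/mm^2

0.6407 g/mm^2


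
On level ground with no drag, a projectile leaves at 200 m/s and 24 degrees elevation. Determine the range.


R = v0^2 * sin(2*theta) / g = 200^2 * sin(2*24°) / 9.81 = 3030 m

3030 m


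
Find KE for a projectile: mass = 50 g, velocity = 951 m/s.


E = 0.5*m*v^2 = 0.5*0.05*951^2 = 22610 J

22610 J


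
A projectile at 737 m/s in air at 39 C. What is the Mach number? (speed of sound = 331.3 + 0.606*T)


a = 331.3 + 0.606*(39) = 354.934 m/s
M = v/a = 737/354.934 = 2.076

2.076


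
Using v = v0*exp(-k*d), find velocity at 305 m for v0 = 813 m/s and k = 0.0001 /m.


v = v0*exp(-k*d) = 813*exp(-0.0001*305) = 788.6 m/s

788.6 m/s


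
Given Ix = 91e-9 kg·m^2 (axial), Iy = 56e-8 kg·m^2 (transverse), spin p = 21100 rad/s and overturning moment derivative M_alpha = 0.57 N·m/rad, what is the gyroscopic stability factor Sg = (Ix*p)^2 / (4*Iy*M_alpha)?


Sg = Ix^2 * p^2 / (4 * Iy * M_alpha) = (91e-9)^2 * 21100^2 / (4 * 56e-8 * 0.57) = 2.888

2.888


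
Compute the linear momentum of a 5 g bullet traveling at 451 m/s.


p = m*v = 0.005*451 = 2.255 kg·m/s

2.255 kg·m/s


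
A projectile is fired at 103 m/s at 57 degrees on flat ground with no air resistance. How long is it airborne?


T = 2*v0*sin(theta)/g = 2*103*sin(57°)/9.81 = 17.61 s

17.61 s


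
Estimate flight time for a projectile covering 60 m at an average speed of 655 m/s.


t = d/v = 60/655 = 0.0916 s

0.0916 s


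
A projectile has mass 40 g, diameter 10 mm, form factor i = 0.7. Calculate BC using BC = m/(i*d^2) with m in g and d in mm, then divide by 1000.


BC = m/(i*d^2*1000) = 40/(0.7 * 10^2 * 1000) = 0.0005714

0.0005714


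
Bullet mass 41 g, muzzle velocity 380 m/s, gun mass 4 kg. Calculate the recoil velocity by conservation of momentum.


v_recoil = m_p * v_p / m_gun = 0.041 * 380 / 4 = 3.895 m/s

3.895 m/s


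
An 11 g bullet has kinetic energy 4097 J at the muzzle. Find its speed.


v = sqrt(2*E/m) = sqrt(2*4097/0.011) = 863.1 m/s

863.1 m/s


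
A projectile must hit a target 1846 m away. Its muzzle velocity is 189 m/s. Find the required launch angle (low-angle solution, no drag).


sin(2*theta) = R*g/v0^2 = 1846*9.81/189^2 = 0.506964, theta = arcsin(0.506964)/2 = 15.23°

15.23 degrees


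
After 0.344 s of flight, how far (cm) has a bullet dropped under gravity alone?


drop = 0.5*g*t^2 = 0.5*9.81*0.344^2 = 0.580438 m ≈ 58.04 cm

58.04 cm


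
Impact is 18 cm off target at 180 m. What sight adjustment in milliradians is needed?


1 mrad subtends 1 cm per 10 m of range, so adj = error_cm / (dist_m / 10) = 18 / (180/10) = 1 mrad

1 mrad


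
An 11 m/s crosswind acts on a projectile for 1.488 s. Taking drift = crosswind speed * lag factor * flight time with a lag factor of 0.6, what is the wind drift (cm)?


drift = v_wind * lag * t = 11 * 0.6 * 1.488 = 9.8208 m ≈ 982.1 cm

982.1 cm


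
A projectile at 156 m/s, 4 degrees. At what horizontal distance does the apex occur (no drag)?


R = v0^2*sin(2*theta)/g = 156^2*sin(2*4°)/9.81 = 345.251 m
apex_dist = R/2 = 345.251/2 = 172.6 m

172.6 m


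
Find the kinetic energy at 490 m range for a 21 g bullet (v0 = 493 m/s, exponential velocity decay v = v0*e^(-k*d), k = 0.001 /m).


v = v0*exp(-k*d) = 493*exp(-0.001*490) = 302.025 m/s
E = 0.5*m*v^2 = 0.5*0.021*302.025^2 = 957.8 J

957.8 J


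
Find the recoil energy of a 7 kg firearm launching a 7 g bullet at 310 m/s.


v_r = m_p*v_p/m_gun = 0.007*310/7 = 0.31 m/s, E_r = 0.5*m_gun*v_r^2 = 0.5*7*0.31^2 = 0.3364 J

0.3364 J


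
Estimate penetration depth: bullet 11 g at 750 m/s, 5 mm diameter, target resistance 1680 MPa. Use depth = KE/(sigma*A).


A = pi*(d/2)^2 = pi*(5/2)^2 = 19.635 mm^2
E = 0.5*m*v^2 = 0.5*0.011*750^2 = 3093.75 J
depth = E/(sigma*A) = 3093.75 J / (1680 MPa * 19.635 mm^2) = 3093.75/(1680 * 19.635) m = 0.0937877 m ≈ 93.79 mm

93.79 mm


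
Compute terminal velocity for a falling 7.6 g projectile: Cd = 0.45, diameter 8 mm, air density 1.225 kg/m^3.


A = pi*(d/2)^2 = pi*(8/2000)^2 = 5.02655e-05 m^2
vt = sqrt(2mg/(Cd*rho*A)) = sqrt(2*0.0076*9.81/(0.45 * 1.225 * 5.02655e-05)) = 73.36 m/s

73.36 m/s


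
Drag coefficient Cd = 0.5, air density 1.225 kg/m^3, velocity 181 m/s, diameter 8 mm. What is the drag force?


A = pi*(d/2)^2 = pi*(8/2000)^2 = 5.02655e-05 m^2
Fd = 0.5*Cd*rho*A*v^2 = 0.5*0.5*1.225*5.02655e-05*181^2 = 0.5043 N

0.5043 N


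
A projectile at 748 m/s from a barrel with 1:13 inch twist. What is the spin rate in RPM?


twist_m = 13*0.0254 = 0.3302 m
spin = v/twist = 748/0.3302 = 2265.294 rev/s
RPM = spin*60 = 2265.294*60 ≈ 135918 RPM

135918 RPM


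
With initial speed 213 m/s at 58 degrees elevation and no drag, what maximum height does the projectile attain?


H = (v0*sin(theta))^2 / (2g) = (213*sin(58°))^2 / (2*9.81) = 1663 m

1663 m


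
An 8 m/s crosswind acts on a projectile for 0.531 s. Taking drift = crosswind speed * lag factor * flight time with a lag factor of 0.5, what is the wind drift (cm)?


drift = v_wind * lag * t = 8 * 0.5 * 0.531 = 2.124 m ≈ 212.4 cm

212.4 cm


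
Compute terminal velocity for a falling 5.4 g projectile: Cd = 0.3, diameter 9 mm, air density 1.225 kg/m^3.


A = pi*(d/2)^2 = pi*(9/2000)^2 = 6.36173e-05 m^2
vt = sqrt(2mg/(Cd*rho*A)) = sqrt(2*0.0054*9.81/(0.3 * 1.225 * 6.36173e-05)) = 67.32 m/s

67.32 m/s


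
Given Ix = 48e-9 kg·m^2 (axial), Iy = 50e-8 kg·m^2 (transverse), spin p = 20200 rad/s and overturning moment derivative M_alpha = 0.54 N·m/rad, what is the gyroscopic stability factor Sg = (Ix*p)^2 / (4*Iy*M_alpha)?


Sg = Ix^2 * p^2 / (4 * Iy * M_alpha) = (48e-9)^2 * 20200^2 / (4 * 50e-8 * 0.54) = 0.8705

0.8705


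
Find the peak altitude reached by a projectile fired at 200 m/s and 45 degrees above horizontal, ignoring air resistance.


H = (v0*sin(theta))^2 / (2g) = (200*sin(45°))^2 / (2*9.81) = 1019 m

1019 m


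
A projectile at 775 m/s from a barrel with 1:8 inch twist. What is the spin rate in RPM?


twist_m = 8*0.0254 = 0.2032 m
spin = v/twist = 775/0.2032 = 3813.976 rev/s
RPM = spin*60 = 3813.976*60 ≈ 228839 RPM

228839 RPM


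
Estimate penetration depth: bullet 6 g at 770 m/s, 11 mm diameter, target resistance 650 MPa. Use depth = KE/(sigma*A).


A = pi*(d/2)^2 = pi*(11/2)^2 = 95.0332 mm^2
E = 0.5*m*v^2 = 0.5*0.006*770^2 = 1778.7 J
depth = E/(sigma*A) = 1778.7 J / (650 MPa * 95.0332 mm^2) = 1778.7/(650 * 95.0332) m = 0.0287948 m ≈ 28.79 mm

28.79 mm


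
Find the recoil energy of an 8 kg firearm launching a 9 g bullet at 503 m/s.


v_r = m_p*v_p/m_gun = 0.009*503/8 = 0.565875 m/s, E_r = 0.5*m_gun*v_r^2 = 0.5*8*0.565875^2 = 1.281 J

1.281 J


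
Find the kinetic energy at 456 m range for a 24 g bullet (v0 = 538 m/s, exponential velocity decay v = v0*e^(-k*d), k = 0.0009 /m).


v = v0*exp(-k*d) = 538*exp(-0.0009*456) = 356.901 m/s
E = 0.5*m*v^2 = 0.5*0.024*356.901^2 = 1529 J

1529 J


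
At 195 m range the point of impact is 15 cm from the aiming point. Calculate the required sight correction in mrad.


1 mrad subtends 1 cm per 10 m of range, so adj = error_cm / (dist_m / 10) = 15 / (195/10) = 0.7692 mrad

0.7692 mrad


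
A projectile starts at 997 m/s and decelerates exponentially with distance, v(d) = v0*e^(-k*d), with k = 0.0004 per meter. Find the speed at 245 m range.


v = v0*exp(-k*d) = 997*exp(-0.0004*245) = 903.9 m/s

903.9 m/s


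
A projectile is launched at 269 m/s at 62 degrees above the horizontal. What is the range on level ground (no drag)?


R = v0^2 * sin(2*theta) / g = 269^2 * sin(2*62°) / 9.81 = 6115 m

6115 m


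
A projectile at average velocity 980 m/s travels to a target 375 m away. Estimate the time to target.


t = d/v = 375/980 = 0.3827 s

0.3827 s


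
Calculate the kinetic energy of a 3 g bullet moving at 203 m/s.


E = 0.5*m*v^2 = 0.5*0.003*203^2 = 61.81 J

61.81 J


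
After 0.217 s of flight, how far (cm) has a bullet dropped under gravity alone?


drop = 0.5*g*t^2 = 0.5*9.81*0.217^2 = 0.230972 m ≈ 23.1 cm

23.1 cm


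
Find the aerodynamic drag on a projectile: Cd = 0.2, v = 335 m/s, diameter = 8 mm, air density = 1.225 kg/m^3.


A = pi*(d/2)^2 = pi*(8/2000)^2 = 5.02655e-05 m^2
Fd = 0.5*Cd*rho*A*v^2 = 0.5*0.2*1.225*5.02655e-05*335^2 = 0.691 N

0.691 N


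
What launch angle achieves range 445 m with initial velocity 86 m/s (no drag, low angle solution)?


sin(2*theta) = R*g/v0^2 = 445*9.81/86^2 = 0.590245, theta = arcsin(0.590245)/2 = 18.09°

18.09 degrees


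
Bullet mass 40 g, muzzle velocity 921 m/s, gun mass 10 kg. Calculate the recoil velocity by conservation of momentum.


v_recoil = m_p * v_p / m_gun = 0.04 * 921 / 10 = 3.684 m/s

3.684 m/s


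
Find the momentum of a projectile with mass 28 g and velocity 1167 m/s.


p = m*v = 0.028*1167 = 32.68 kg·m/s

32.68 kg·m/s


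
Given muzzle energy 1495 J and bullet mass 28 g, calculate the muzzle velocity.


v = sqrt(2*E/m) = sqrt(2*1495/0.028) = 326.8 m/s

326.8 m/s


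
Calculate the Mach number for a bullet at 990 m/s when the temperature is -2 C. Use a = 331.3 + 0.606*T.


a = 331.3 + 0.606*(-2) = 330.088 m/s
M = v/a = 990/330.088 = 2.999

2.999


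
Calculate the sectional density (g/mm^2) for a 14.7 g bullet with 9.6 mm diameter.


SD = m/d^2 = 14.7/9.6^2 = 0.1595 g/mm^2

0.1595 g/mm^2


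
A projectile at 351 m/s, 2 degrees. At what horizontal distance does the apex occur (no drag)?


R = v0^2*sin(2*theta)/g = 351^2*sin(2*2°)/9.81 = 876.052 m
apex_dist = R/2 = 876.052/2 = 438 m

438 m
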